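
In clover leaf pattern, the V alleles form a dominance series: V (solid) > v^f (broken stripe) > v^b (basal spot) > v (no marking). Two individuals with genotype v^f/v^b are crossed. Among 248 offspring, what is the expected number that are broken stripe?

Cross: v^f/v^b × v^f/v^b
Allele dominance: V > v^f > v^b > v
Offspring genotypes: 1 v^f/v^f, 2 v^f/v^b, 1 v^b/v^b
Phenotype counts: 3 broken stripe, 1 basal spot
broken stripe: 3 out of 4 → fraction 3/4
Expected count = 3/4 × 248 = 186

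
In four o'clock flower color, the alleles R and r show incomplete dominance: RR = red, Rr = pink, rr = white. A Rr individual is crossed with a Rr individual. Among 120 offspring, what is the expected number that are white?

Punnett square for Rr × Rr:
Offspring genotypes: 1 RR, 2 Rr, 1 rr
Phenotype counts: 1 red, 2 pink, 1 white
white: 1 out of 4 → fraction 1/4
Expected count = 1/4 × 120 = 30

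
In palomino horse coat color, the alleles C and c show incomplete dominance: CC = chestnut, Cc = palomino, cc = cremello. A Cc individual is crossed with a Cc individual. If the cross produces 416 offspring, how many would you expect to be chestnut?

Punnett square for Cc × Cc:
Offspring genotypes: 1 CC, 2 Cc, 1 cc
Phenotype counts: 1 chestnut, 2 palomino, 1 cremello
chestnut: 1 out of 4 → fraction 1/4
Expected count = 1/4 × 416 = 104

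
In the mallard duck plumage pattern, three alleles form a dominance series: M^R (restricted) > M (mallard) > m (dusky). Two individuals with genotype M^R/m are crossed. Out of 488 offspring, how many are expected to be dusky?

Cross: M^R/m × M^R/m
Allele dominance: M^R > M > m
Offspring genotypes: 1 M^R/M^R, 2 M^R/m, 1 m/m
Phenotype counts: 3 restricted, 1 dusky
dusky: 1 out of 4 → fraction 1/4
Expected count = 1/4 × 488 = 122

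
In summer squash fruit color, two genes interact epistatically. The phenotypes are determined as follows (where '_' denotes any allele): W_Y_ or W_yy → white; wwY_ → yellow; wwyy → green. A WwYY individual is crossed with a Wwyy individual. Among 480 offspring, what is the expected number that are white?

Cross: WwYY × Wwyy — consider each gene separately:
W gene: Ww × Ww → 1 WW, 2 Ww, 1 ww → 3 W_ : 1 ww (out of 4)
Y gene: YY × yy → 4 Yy → 4 Y_ (out of 4)
Genotype classes (out of 4 × 4 = 16): W_Y_ = 3×4 = 12; wwY_ = 1×4 = 4
Apply the phenotype rules: W_Y_ (12) → white; wwY_ (4) → yellow
Phenotype counts (out of 16): 12 white, 4 yellow
white: 12 out of 16 → fraction 3/4
Expected count = 3/4 × 480 = 360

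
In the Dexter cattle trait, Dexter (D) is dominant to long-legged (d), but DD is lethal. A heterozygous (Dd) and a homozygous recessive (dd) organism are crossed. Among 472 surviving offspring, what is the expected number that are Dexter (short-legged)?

Cross: Dd × dd
Punnett square offspring (before lethality): 2 Dd, 2 dd
No DD offspring are produced in this cross.
Dexter (short-legged): 2 out of 4 → fraction 1/2
Expected count = 1/2 × 472 = 236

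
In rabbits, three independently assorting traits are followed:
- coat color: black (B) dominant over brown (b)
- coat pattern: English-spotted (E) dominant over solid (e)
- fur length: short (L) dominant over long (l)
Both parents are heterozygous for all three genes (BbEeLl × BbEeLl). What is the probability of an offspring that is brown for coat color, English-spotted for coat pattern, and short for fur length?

Trihybrid cross: BbEeLl × BbEeLl
Each trait segregates independently with a 3:1 phenotypic ratio, so each gene contributes 3/4 (dominant) or 1/4 (recessive).
Target: brown (coat color), English-spotted (coat pattern), short (fur length)
Probability = product of independent per-trait probabilities
= 1/4 × 3/4 × 3/4 = 9/64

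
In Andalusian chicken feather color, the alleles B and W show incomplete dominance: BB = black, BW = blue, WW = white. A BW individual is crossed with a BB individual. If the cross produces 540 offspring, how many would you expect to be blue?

Punnett square for BW × BB:
Offspring genotypes: 2 BB, 2 BW
Phenotype counts: 2 black, 2 blue
blue: 2 out of 4 → fraction 1/2
Expected count = 1/2 × 540 = 270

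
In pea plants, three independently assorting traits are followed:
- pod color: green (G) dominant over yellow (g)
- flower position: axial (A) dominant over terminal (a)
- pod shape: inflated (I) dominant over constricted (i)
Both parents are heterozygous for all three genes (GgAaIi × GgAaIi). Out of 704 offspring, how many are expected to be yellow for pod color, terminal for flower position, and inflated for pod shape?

Trihybrid cross: GgAaIi × GgAaIi
Each trait segregates independently with a 3:1 phenotypic ratio, so each gene contributes 3/4 (dominant) or 1/4 (recessive).
Target: yellow (pod color), terminal (flower position), inflated (pod shape)
Probability = product of independent per-trait probabilities
= 1/4 × 1/4 × 3/4 = 3/64
Expected count = 3/64 × 704 = 33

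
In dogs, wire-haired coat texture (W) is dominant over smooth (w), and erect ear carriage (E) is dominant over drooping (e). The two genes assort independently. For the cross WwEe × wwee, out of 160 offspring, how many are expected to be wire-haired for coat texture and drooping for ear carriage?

Dihybrid cross WwEe × wwee — consider each gene separately:
coat texture: Ww × ww → 2 Ww, 2 ww → 2 W_ : 2 ww (out of 4)
ear carriage: Ee × ee → 2 Ee, 2 ee → 2 E_ : 2 ee (out of 4)
Looking for: wire-haired (W_) and drooping (ee)
P(wire-haired) = 2/4, P(drooping) = 2/4
P(both) = 2/4 × 2/4 = 4/16 = 1/4
Expected count = 1/4 × 160 = 40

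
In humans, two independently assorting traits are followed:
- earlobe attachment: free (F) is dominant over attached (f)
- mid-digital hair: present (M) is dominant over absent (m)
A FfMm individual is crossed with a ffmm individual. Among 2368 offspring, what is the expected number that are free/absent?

Dihybrid cross FfMm × ffmm — consider each gene separately:
earlobe attachment: Ff × ff → 2 Ff, 2 ff → 2 F_ : 2 ff (out of 4)
mid-digital hair: Mm × mm → 2 Mm, 2 mm → 2 M_ : 2 mm (out of 4)
Combine (counts out of 4 × 4 = 16): free/present (F_M_) = 2×2 = 4; free/absent (F_mm) = 2×2 = 4; attached/present (ffM_) = 2×2 = 4; attached/absent (ffmm) = 2×2 = 4
Phenotype counts (out of 16): 4 free/present, 4 free/absent, 4 attached/present, 4 attached/absent
free/absent: 4 out of 16 → fraction 1/4
Expected count = 1/4 × 2368 = 592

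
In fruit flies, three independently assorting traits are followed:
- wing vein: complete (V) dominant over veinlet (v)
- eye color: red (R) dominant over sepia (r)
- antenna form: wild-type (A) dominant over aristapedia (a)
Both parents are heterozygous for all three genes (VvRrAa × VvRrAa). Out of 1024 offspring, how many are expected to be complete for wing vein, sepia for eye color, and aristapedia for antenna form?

Trihybrid cross: VvRrAa × VvRrAa
Each trait segregates independently with a 3:1 phenotypic ratio, so each gene contributes 3/4 (dominant) or 1/4 (recessive).
Target: complete (wing vein), sepia (eye color), aristapedia (antenna form)
Probability = product of independent per-trait probabilities
= 3/4 × 1/4 × 1/4 = 3/64
Expected count = 3/64 × 1024 = 48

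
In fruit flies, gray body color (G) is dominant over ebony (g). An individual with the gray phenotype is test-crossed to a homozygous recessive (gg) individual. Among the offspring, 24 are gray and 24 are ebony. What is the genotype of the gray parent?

Test cross: ? × gg
Offspring: 24 gray, 24 ebony — approximately 1:1.
A 1:1 ratio in a test cross indicates the unknown parent is heterozygous (Gg).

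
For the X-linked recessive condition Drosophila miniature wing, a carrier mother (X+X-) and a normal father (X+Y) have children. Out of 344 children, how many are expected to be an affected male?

Cross: X+X- × X+Y
Offspring: 1 X+X+, 1 X+Y, 1 X+X-, 1 X-Y
Probability of an affected male: 1/4
Expected count = 1/4 × 344 = 86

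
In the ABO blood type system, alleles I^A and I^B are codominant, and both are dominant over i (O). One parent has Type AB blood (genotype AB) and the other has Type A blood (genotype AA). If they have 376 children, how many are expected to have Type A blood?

Cross: AB × AA
Possible offspring genotypes: 2 AA, 2 AB
Blood type counts: 2 Type A, 2 Type AB
Probability of Type A: 2/4 = 1/2
Expected count = 1/2 × 376 = 188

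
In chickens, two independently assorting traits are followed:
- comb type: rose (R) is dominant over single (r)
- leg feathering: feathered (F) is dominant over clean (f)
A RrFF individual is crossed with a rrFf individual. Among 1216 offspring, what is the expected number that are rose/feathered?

Dihybrid cross RrFF × rrFf — consider each gene separately:
comb type: Rr × rr → 2 Rr, 2 rr → 2 R_ : 2 rr (out of 4)
leg feathering: FF × Ff → 2 FF, 2 Ff → 4 F_ (out of 4)
Combine (counts out of 4 × 4 = 16): rose/feathered (R_F_) = 2×4 = 8; single/feathered (rrF_) = 2×4 = 8
Phenotype counts (out of 16): 8 rose/feathered, 8 single/feathered
rose/feathered: 8 out of 16 → fraction 1/2
Expected count = 1/2 × 1216 = 608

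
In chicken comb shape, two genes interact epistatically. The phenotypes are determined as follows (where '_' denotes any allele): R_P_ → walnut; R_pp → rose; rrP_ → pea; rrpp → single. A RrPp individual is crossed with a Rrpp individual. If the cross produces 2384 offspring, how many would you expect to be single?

Cross: RrPp × Rrpp — consider each gene separately:
R gene: Rr × Rr → 1 RR, 2 Rr, 1 rr → 3 R_ : 1 rr (out of 4)
P gene: Pp × pp → 2 Pp, 2 pp → 2 P_ : 2 pp (out of 4)
Genotype classes (out of 4 × 4 = 16): R_P_ = 3×2 = 6; R_pp = 3×2 = 6; rrP_ = 1×2 = 2; rrpp = 1×2 = 2
Apply the phenotype rules: R_P_ (6) → walnut; R_pp (6) → rose; rrP_ (2) → pea; rrpp (2) → single
Phenotype counts (out of 16): 6 walnut, 6 rose, 2 pea, 2 single
single: 2 out of 16 → fraction 1/8
Expected count = 1/8 × 2384 = 298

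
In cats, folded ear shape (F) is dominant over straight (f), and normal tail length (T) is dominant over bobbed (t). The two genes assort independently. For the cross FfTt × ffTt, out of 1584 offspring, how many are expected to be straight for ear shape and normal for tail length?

Dihybrid cross FfTt × ffTt — consider each gene separately:
ear shape: Ff × ff → 2 Ff, 2 ff → 2 F_ : 2 ff (out of 4)
tail length: Tt × Tt → 1 TT, 2 Tt, 1 tt → 3 T_ : 1 tt (out of 4)
Looking for: straight (ff) and normal (T_)
P(straight) = 2/4, P(normal) = 3/4
P(both) = 2/4 × 3/4 = 6/16 = 3/8
Expected count = 3/8 × 1584 = 594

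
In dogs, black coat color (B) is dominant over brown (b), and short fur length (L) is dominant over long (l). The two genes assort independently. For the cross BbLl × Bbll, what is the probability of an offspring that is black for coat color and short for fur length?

Dihybrid cross BbLl × Bbll — consider each gene separately:
coat color: Bb × Bb → 1 BB, 2 Bb, 1 bb → 3 B_ : 1 bb (out of 4)
fur length: Ll × ll → 2 Ll, 2 ll → 2 L_ : 2 ll (out of 4)
Looking for: black (B_) and short (L_)
P(black) = 3/4, P(short) = 2/4
P(both) = 3/4 × 2/4 = 6/16 = 3/8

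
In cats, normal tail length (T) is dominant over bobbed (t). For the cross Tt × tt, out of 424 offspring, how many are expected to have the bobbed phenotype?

Punnett square for Tt × tt:
Offspring genotypes: 2 Tt, 2 tt
Total offspring: 4
Count with target: 2
Probability: 2/4 = 1/2
Expected count = 1/2 × 424 = 212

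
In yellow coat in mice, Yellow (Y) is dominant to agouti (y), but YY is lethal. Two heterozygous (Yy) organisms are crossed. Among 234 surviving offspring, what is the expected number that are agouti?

Cross: Yy × Yy
Punnett square offspring (before lethality): 1 YY, 2 Yy, 1 yy
The YY genotype is lethal (embryos die); surviving offspring: 2 Yy, 1 yy
agouti: 1 out of 3 → fraction 1/3
Expected count = 1/3 × 234 = 78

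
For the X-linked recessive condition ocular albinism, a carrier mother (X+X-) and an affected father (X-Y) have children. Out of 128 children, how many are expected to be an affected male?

Cross: X+X- × X-Y
Offspring: 1 X+X-, 1 X+Y, 1 X-X-, 1 X-Y
Probability of an affected male: 1/4
Expected count = 1/4 × 128 = 32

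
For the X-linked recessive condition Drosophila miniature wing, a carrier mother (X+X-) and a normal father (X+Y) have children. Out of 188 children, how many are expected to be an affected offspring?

Cross: X+X- × X+Y
Offspring: 1 X+X+, 1 X+Y, 1 X+X-, 1 X-Y
Probability of an affected offspring: 1/4
Expected count = 1/4 × 188 = 47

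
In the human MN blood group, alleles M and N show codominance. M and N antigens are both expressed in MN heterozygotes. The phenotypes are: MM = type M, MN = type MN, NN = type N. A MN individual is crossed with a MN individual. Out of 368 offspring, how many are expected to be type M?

Punnett square for MN × MN:
Offspring genotypes: 1 MM, 2 MN, 1 NN
Phenotype counts: 1 type M, 2 type MN, 1 type N
type M: 1 out of 4 → fraction 1/4
Expected count = 1/4 × 368 = 92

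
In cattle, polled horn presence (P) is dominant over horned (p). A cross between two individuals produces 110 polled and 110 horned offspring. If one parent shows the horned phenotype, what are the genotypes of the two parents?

Observed offspring: 110 polled, 110 horned
The observed ratio simplifies to 1:1. One parent shows horned, so its genotype must be pp. A 1:1 offspring split requires the other parent to be heterozygous (Pp).
Parent genotypes: pp × Pp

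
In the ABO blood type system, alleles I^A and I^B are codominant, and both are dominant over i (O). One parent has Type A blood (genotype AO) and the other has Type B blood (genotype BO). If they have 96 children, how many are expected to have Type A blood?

Cross: AO × BO
Possible offspring genotypes: 1 AB, 1 AO, 1 BO, 1 OO
Blood type counts: 1 Type AB, 1 Type A, 1 Type B, 1 Type O
Probability of Type A: 1/4
Expected count = 1/4 × 96 = 24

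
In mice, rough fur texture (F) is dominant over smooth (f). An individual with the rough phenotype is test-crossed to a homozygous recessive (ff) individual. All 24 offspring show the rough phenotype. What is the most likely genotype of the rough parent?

Test cross: ? × ff
All offspring are rough.
If the unknown parent were heterozygous (Ff), about half of 24 offspring would be smooth; none are. The unknown parent is most likely homozygous dominant (FF).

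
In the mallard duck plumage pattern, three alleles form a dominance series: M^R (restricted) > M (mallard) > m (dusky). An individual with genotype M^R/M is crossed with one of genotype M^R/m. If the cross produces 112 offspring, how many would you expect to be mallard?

Cross: M^R/M × M^R/m
Allele dominance: M^R > M > m
Offspring genotypes: 1 M^R/M^R, 1 M^R/m, 1 M^R/M, 1 M/m
Phenotype counts: 3 restricted, 1 mallard
mallard: 1 out of 4 → fraction 1/4
Expected count = 1/4 × 112 = 28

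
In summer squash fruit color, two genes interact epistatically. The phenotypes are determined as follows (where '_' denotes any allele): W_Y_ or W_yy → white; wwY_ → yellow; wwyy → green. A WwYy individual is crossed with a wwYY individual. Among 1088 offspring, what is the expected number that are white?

Cross: WwYy × wwYY — consider each gene separately:
W gene: Ww × ww → 2 Ww, 2 ww → 2 W_ : 2 ww (out of 4)
Y gene: Yy × YY → 2 YY, 2 Yy → 4 Y_ (out of 4)
Genotype classes (out of 4 × 4 = 16): W_Y_ = 2×4 = 8; wwY_ = 2×4 = 8
Apply the phenotype rules: W_Y_ (8) → white; wwY_ (8) → yellow
Phenotype counts (out of 16): 8 white, 8 yellow
white: 8 out of 16 → fraction 1/2
Expected count = 1/2 × 1088 = 544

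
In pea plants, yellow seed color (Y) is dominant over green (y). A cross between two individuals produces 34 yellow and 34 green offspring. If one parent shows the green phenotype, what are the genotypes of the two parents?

Observed offspring: 34 yellow, 34 green
The observed ratio simplifies to 1:1. One parent shows green, so its genotype must be yy. A 1:1 offspring split requires the other parent to be heterozygous (Yy).
Parent genotypes: yy × Yy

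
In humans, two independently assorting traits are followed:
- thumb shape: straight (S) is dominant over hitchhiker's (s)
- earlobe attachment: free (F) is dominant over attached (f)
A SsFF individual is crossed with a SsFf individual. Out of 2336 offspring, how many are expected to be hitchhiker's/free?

Dihybrid cross SsFF × SsFf — consider each gene separately:
thumb shape: Ss × Ss → 1 SS, 2 Ss, 1 ss → 3 S_ : 1 ss (out of 4)
earlobe attachment: FF × Ff → 2 FF, 2 Ff → 4 F_ (out of 4)
Combine (counts out of 4 × 4 = 16): straight/free (S_F_) = 3×4 = 12; hitchhiker's/free (ssF_) = 1×4 = 4
Phenotype counts (out of 16): 12 straight/free, 4 hitchhiker's/free
hitchhiker's/free: 4 out of 16 → fraction 1/4
Expected count = 1/4 × 2336 = 584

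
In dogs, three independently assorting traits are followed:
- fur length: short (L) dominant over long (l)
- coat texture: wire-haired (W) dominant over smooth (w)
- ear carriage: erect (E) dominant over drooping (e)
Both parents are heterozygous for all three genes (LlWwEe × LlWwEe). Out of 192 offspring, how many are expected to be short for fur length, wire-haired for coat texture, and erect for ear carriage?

Trihybrid cross: LlWwEe × LlWwEe
Each trait segregates independently with a 3:1 phenotypic ratio, so each gene contributes 3/4 (dominant) or 1/4 (recessive).
Target: short (fur length), wire-haired (coat texture), erect (ear carriage)
Probability = product of independent per-trait probabilities
= 3/4 × 3/4 × 3/4 = 27/64
Expected count = 27/64 × 192 = 81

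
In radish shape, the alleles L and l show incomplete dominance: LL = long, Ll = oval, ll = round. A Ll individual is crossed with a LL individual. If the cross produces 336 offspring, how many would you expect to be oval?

Punnett square for Ll × LL:
Offspring genotypes: 2 LL, 2 Ll
Phenotype counts: 2 long, 2 oval
oval: 2 out of 4 → fraction 1/2
Expected count = 1/2 × 336 = 168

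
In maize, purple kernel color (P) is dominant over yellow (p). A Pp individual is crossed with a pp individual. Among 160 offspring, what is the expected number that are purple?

Punnett square for Pp × pp:
Offspring genotypes: 2 Pp, 2 pp
purple: 2, yellow: 2
purple: 2 out of 4 → fraction 1/2
Expected count = 1/2 × 160 = 80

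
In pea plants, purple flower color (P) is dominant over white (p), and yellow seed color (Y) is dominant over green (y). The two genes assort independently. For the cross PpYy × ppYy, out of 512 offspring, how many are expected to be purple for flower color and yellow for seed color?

Dihybrid cross PpYy × ppYy — consider each gene separately:
flower color: Pp × pp → 2 Pp, 2 pp → 2 P_ : 2 pp (out of 4)
seed color: Yy × Yy → 1 YY, 2 Yy, 1 yy → 3 Y_ : 1 yy (out of 4)
Looking for: purple (P_) and yellow (Y_)
P(purple) = 2/4, P(yellow) = 3/4
P(both) = 2/4 × 3/4 = 6/16 = 3/8
Expected count = 3/8 × 512 = 192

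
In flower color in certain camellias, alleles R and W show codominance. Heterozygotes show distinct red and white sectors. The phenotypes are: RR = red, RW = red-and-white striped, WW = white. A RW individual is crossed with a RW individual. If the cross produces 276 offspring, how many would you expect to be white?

Punnett square for RW × RW:
Offspring genotypes: 1 RR, 2 RW, 1 WW
Phenotype counts: 1 red, 2 red-and-white striped, 1 white
white: 1 out of 4 → fraction 1/4
Expected count = 1/4 × 276 = 69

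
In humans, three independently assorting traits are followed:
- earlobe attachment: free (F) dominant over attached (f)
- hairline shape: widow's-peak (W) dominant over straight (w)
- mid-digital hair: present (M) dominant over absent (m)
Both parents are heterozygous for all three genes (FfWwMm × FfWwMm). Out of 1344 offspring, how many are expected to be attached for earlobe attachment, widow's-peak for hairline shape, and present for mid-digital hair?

Trihybrid cross: FfWwMm × FfWwMm
Each trait segregates independently with a 3:1 phenotypic ratio, so each gene contributes 3/4 (dominant) or 1/4 (recessive).
Target: attached (earlobe attachment), widow's-peak (hairline shape), present (mid-digital hair)
Probability = product of independent per-trait probabilities
= 1/4 × 3/4 × 3/4 = 9/64
Expected count = 9/64 × 1344 = 189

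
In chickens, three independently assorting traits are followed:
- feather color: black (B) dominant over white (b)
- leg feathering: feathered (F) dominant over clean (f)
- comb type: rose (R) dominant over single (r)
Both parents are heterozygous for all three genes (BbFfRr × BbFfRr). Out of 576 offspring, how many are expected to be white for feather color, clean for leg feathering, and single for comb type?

Trihybrid cross: BbFfRr × BbFfRr
Each trait segregates independently with a 3:1 phenotypic ratio, so each gene contributes 3/4 (dominant) or 1/4 (recessive).
Target: white (feather color), clean (leg feathering), single (comb type)
Probability = product of independent per-trait probabilities
= 1/4 × 1/4 × 1/4 = 1/64
Expected count = 1/64 × 576 = 9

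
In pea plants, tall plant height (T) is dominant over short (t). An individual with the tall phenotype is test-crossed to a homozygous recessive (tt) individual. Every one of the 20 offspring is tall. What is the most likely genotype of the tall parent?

Test cross: ? × tt
All offspring are tall.
If the unknown parent were heterozygous (Tt), about half of 20 offspring would be short; none are. The unknown parent is most likely homozygous dominant (TT).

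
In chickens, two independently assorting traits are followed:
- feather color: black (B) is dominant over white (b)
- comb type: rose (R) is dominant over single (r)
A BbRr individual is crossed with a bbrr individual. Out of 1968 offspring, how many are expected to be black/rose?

Dihybrid cross BbRr × bbrr — consider each gene separately:
feather color: Bb × bb → 2 Bb, 2 bb → 2 B_ : 2 bb (out of 4)
comb type: Rr × rr → 2 Rr, 2 rr → 2 R_ : 2 rr (out of 4)
Combine (counts out of 4 × 4 = 16): black/rose (B_R_) = 2×2 = 4; black/single (B_rr) = 2×2 = 4; white/rose (bbR_) = 2×2 = 4; white/single (bbrr) = 2×2 = 4
Phenotype counts (out of 16): 4 black/rose, 4 black/single, 4 white/rose, 4 white/single
black/rose: 4 out of 16 → fraction 1/4
Expected count = 1/4 × 1968 = 492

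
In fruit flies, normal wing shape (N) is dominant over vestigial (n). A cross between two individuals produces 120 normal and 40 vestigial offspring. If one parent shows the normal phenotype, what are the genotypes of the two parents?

Observed offspring: 120 normal, 40 vestigial
The observed ratio simplifies to 3:1. Vestigial (nn) offspring appear, so each parent must contribute one n allele. The parent stated to show normal carries N, so it is Nn. The other parent is then either Nn or nn: Nn × nn would give a 1:1 split, whereas Nn × Nn gives 3:1 — matching the data. So both parents are heterozygous (Nn × Nn).
Parent genotypes: Nn × Nn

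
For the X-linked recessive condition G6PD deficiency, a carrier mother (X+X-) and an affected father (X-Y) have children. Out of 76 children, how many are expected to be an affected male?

Cross: X+X- × X-Y
Offspring: 1 X+X-, 1 X+Y, 1 X-X-, 1 X-Y
Probability of an affected male: 1/4
Expected count = 1/4 × 76 = 19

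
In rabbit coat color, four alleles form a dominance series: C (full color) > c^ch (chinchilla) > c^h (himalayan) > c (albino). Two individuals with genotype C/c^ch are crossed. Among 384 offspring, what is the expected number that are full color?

Cross: C/c^ch × C/c^ch
Allele dominance: C > c^ch > c^h > c
Offspring genotypes: 1 C/C, 2 C/c^ch, 1 c^ch/c^ch
Phenotype counts: 3 full color, 1 chinchilla
full color: 3 out of 4 → fraction 3/4
Expected count = 3/4 × 384 = 288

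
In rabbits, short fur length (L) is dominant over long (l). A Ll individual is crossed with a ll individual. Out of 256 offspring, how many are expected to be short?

Punnett square for Ll × ll:
Offspring genotypes: 2 Ll, 2 ll
short: 2, long: 2
short: 2 out of 4 → fraction 1/2
Expected count = 1/2 × 256 = 128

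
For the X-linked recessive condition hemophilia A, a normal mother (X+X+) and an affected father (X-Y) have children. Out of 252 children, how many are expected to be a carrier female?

Cross: X+X+ × X-Y
Offspring: 2 X+X-, 2 X+Y
Probability of a carrier female: 2/4 = 1/2
Expected count = 1/2 × 252 = 126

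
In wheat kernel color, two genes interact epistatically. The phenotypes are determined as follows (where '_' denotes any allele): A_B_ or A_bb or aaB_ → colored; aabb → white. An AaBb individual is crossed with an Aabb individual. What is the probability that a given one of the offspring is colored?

Cross: AaBb × Aabb — consider each gene separately:
A gene: Aa × Aa → 1 AA, 2 Aa, 1 aa → 3 A_ : 1 aa (out of 4)
B gene: Bb × bb → 2 Bb, 2 bb → 2 B_ : 2 bb (out of 4)
Genotype classes (out of 4 × 4 = 16): A_B_ = 3×2 = 6; A_bb = 3×2 = 6; aaB_ = 1×2 = 2; aabb = 1×2 = 2
Apply the phenotype rules: A_B_ (6) + A_bb (6) + aaB_ (2) → colored; aabb (2) → white
Phenotype counts (out of 16): 14 colored, 2 white
colored: 14 out of 16
Probability: 14/16 = 7/8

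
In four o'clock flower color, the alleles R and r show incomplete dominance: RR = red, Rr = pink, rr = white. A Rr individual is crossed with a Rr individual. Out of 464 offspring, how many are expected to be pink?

Punnett square for Rr × Rr:
Offspring genotypes: 1 RR, 2 Rr, 1 rr
Phenotype counts: 1 red, 2 pink, 1 white
pink: 2 out of 4 → fraction 1/2
Expected count = 1/2 × 464 = 232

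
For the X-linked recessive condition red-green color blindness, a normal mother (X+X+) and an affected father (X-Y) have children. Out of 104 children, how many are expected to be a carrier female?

Cross: X+X+ × X-Y
Offspring: 2 X+X-, 2 X+Y
Probability of a carrier female: 2/4 = 1/2
Expected count = 1/2 × 104 = 52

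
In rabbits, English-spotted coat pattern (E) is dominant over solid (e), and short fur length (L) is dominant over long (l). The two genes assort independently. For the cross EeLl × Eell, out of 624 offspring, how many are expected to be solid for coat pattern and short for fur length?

Dihybrid cross EeLl × Eell — consider each gene separately:
coat pattern: Ee × Ee → 1 EE, 2 Ee, 1 ee → 3 E_ : 1 ee (out of 4)
fur length: Ll × ll → 2 Ll, 2 ll → 2 L_ : 2 ll (out of 4)
Looking for: solid (ee) and short (L_)
P(solid) = 1/4, P(short) = 2/4
P(both) = 1/4 × 2/4 = 2/16 = 1/8
Expected count = 1/8 × 624 = 78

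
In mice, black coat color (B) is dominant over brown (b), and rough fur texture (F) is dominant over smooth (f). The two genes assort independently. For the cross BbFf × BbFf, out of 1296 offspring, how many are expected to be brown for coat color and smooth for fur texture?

Dihybrid cross BbFf × BbFf — consider each gene separately:
coat color: Bb × Bb → 1 BB, 2 Bb, 1 bb → 3 B_ : 1 bb (out of 4)
fur texture: Ff × Ff → 1 FF, 2 Ff, 1 ff → 3 F_ : 1 ff (out of 4)
Looking for: brown (bb) and smooth (ff)
P(brown) = 1/4, P(smooth) = 1/4
P(both) = 1/4 × 1/4 = 1/16
Expected count = 1/16 × 1296 = 81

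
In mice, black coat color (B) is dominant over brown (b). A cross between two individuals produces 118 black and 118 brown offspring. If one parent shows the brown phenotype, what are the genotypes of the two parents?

Observed offspring: 118 black, 118 brown
The observed ratio simplifies to 1:1. One parent shows brown, so its genotype must be bb. A 1:1 offspring split requires the other parent to be heterozygous (Bb).
Parent genotypes: bb × Bb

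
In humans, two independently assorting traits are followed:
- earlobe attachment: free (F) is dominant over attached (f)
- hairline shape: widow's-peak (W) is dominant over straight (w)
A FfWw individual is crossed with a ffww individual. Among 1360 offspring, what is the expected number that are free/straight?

Dihybrid cross FfWw × ffww — consider each gene separately:
earlobe attachment: Ff × ff → 2 Ff, 2 ff → 2 F_ : 2 ff (out of 4)
hairline shape: Ww × ww → 2 Ww, 2 ww → 2 W_ : 2 ww (out of 4)
Combine (counts out of 4 × 4 = 16): free/widow's-peak (F_W_) = 2×2 = 4; free/straight (F_ww) = 2×2 = 4; attached/widow's-peak (ffW_) = 2×2 = 4; attached/straight (ffww) = 2×2 = 4
Phenotype counts (out of 16): 4 free/widow's-peak, 4 free/straight, 4 attached/widow's-peak, 4 attached/straight
free/straight: 4 out of 16 → fraction 1/4
Expected count = 1/4 × 1360 = 340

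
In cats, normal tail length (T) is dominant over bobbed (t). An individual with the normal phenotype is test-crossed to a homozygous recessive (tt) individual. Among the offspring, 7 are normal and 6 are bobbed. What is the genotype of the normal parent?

Test cross: ? × tt
Offspring: 7 normal, 6 bobbed — approximately 1:1.
A 1:1 ratio in a test cross indicates the unknown parent is heterozygous (Tt).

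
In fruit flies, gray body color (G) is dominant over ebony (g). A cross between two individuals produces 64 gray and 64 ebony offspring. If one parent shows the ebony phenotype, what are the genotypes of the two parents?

Observed offspring: 64 gray, 64 ebony
The observed ratio simplifies to 1:1. One parent shows ebony, so its genotype must be gg. A 1:1 offspring split requires the other parent to be heterozygous (Gg).
Parent genotypes: gg × Gg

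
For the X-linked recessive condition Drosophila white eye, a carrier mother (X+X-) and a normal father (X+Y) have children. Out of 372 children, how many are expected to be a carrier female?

Cross: X+X- × X+Y
Offspring: 1 X+X+, 1 X+Y, 1 X+X-, 1 X-Y
Probability of a carrier female: 1/4
Expected count = 1/4 × 372 = 93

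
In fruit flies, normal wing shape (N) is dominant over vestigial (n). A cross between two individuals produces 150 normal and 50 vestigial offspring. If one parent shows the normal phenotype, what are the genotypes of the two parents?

Observed offspring: 150 normal, 50 vestigial
The observed ratio simplifies to 3:1. Vestigial (nn) offspring appear, so each parent must contribute one n allele. The parent stated to show normal carries N, so it is Nn. The other parent is then either Nn or nn: Nn × nn would give a 1:1 split, whereas Nn × Nn gives 3:1 — matching the data. So both parents are heterozygous (Nn × Nn).
Parent genotypes: Nn × Nn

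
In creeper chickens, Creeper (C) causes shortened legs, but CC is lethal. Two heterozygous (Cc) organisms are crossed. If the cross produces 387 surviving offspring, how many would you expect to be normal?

Cross: Cc × Cc
Punnett square offspring (before lethality): 1 CC, 2 Cc, 1 cc
The CC genotype is lethal (embryos die); surviving offspring: 2 Cc, 1 cc
normal: 1 out of 3 → fraction 1/3
Expected count = 1/3 × 387 = 129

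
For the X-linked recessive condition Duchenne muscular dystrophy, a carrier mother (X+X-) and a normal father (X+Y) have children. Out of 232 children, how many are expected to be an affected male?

Cross: X+X- × X+Y
Offspring: 1 X+X+, 1 X+Y, 1 X+X-, 1 X-Y
Probability of an affected male: 1/4
Expected count = 1/4 × 232 = 58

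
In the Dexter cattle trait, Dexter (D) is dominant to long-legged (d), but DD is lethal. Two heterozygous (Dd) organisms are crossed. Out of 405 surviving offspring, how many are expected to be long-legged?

Cross: Dd × Dd
Punnett square offspring (before lethality): 1 DD, 2 Dd, 1 dd
The DD genotype is lethal (embryos die); surviving offspring: 2 Dd, 1 dd
long-legged: 1 out of 3 → fraction 1/3
Expected count = 1/3 × 405 = 135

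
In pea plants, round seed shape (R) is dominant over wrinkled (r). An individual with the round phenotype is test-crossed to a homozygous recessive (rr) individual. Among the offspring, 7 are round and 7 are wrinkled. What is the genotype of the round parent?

Test cross: ? × rr
Offspring: 7 round, 7 wrinkled — approximately 1:1.
A 1:1 ratio in a test cross indicates the unknown parent is heterozygous (Rr).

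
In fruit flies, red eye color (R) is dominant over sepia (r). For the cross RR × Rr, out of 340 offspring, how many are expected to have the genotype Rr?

Punnett square for RR × Rr:
Offspring genotypes: 2 RR, 2 Rr
Total offspring: 4
Count with target: 2
Probability: 2/4 = 1/2
Expected count = 1/2 × 340 = 170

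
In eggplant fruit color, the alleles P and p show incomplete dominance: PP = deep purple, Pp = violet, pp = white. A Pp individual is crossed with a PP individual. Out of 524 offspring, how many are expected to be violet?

Punnett square for Pp × PP:
Offspring genotypes: 2 PP, 2 Pp
Phenotype counts: 2 deep purple, 2 violet
violet: 2 out of 4 → fraction 1/2
Expected count = 1/2 × 524 = 262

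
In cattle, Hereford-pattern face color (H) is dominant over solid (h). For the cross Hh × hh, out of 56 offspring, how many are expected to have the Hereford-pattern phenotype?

Punnett square for Hh × hh:
Offspring genotypes: 2 Hh, 2 hh
Total offspring: 4
Count with target: 2
Probability: 2/4 = 1/2
Expected count = 1/2 × 56 = 28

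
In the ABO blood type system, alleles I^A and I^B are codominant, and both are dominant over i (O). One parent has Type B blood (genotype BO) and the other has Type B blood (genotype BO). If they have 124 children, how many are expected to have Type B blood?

Cross: BO × BO
Possible offspring genotypes: 1 BB, 2 BO, 1 OO
Blood type counts: 3 Type B, 1 Type O
Probability of Type B: 3/4
Expected count = 3/4 × 124 = 93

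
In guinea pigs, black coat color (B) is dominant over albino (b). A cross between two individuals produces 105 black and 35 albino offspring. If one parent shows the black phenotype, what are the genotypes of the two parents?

Observed offspring: 105 black, 35 albino
The observed ratio simplifies to 3:1. Albino (bb) offspring appear, so each parent must contribute one b allele. The parent stated to show black carries B, so it is Bb. The other parent is then either Bb or bb: Bb × bb would give a 1:1 split, whereas Bb × Bb gives 3:1 — matching the data. So both parents are heterozygous (Bb × Bb).
Parent genotypes: Bb × Bb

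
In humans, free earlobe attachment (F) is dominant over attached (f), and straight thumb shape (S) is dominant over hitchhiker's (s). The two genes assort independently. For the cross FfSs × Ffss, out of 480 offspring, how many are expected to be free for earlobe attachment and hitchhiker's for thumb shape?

Dihybrid cross FfSs × Ffss — consider each gene separately:
earlobe attachment: Ff × Ff → 1 FF, 2 Ff, 1 ff → 3 F_ : 1 ff (out of 4)
thumb shape: Ss × ss → 2 Ss, 2 ss → 2 S_ : 2 ss (out of 4)
Looking for: free (F_) and hitchhiker's (ss)
P(free) = 3/4, P(hitchhiker's) = 2/4
P(both) = 3/4 × 2/4 = 6/16 = 3/8
Expected count = 3/8 × 480 = 180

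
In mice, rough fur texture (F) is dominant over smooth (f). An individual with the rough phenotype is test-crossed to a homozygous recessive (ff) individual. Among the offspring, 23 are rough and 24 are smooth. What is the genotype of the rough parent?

Test cross: ? × ff
Offspring: 23 rough, 24 smooth — approximately 1:1.
A 1:1 ratio in a test cross indicates the unknown parent is heterozygous (Ff).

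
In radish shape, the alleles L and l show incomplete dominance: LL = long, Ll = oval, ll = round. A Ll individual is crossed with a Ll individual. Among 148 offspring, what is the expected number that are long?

Punnett square for Ll × Ll:
Offspring genotypes: 1 LL, 2 Ll, 1 ll
Phenotype counts: 1 long, 2 oval, 1 round
long: 1 out of 4 → fraction 1/4
Expected count = 1/4 × 148 = 37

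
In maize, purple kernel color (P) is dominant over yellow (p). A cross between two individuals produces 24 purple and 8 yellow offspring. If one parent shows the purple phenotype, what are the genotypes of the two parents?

Observed offspring: 24 purple, 8 yellow
The observed ratio simplifies to 3:1. Yellow (pp) offspring appear, so each parent must contribute one p allele. The parent stated to show purple carries P, so it is Pp. The other parent is then either Pp or pp: Pp × pp would give a 1:1 split, whereas Pp × Pp gives 3:1 — matching the data. So both parents are heterozygous (Pp × Pp).
Parent genotypes: Pp × Pp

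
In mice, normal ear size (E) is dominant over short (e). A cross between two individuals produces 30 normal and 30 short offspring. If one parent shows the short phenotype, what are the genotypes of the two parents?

Observed offspring: 30 normal, 30 short
The observed ratio simplifies to 1:1. One parent shows short, so its genotype must be ee. A 1:1 offspring split requires the other parent to be heterozygous (Ee).
Parent genotypes: ee × Ee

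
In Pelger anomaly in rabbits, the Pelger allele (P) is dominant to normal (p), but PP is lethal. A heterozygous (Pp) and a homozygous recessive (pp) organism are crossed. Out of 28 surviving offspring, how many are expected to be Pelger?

Cross: Pp × pp
Punnett square offspring (before lethality): 2 Pp, 2 pp
No PP offspring are produced in this cross.
Pelger: 2 out of 4 → fraction 1/2
Expected count = 1/2 × 28 = 14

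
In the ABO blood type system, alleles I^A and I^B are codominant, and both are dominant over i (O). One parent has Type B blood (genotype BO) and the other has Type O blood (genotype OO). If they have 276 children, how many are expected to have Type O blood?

Cross: BO × OO
Possible offspring genotypes: 2 BO, 2 OO
Blood type counts: 2 Type B, 2 Type O
Probability of Type O: 2/4 = 1/2
Expected count = 1/2 × 276 = 138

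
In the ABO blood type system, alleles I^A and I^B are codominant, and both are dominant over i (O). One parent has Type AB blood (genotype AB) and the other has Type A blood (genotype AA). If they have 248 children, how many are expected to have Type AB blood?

Cross: AB × AA
Possible offspring genotypes: 2 AA, 2 AB
Blood type counts: 2 Type A, 2 Type AB
Probability of Type AB: 2/4 = 1/2
Expected count = 1/2 × 248 = 124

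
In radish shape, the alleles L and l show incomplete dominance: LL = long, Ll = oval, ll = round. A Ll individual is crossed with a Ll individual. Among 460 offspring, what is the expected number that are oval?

Punnett square for Ll × Ll:
Offspring genotypes: 1 LL, 2 Ll, 1 ll
Phenotype counts: 1 long, 2 oval, 1 round
oval: 2 out of 4 → fraction 1/2
Expected count = 1/2 × 460 = 230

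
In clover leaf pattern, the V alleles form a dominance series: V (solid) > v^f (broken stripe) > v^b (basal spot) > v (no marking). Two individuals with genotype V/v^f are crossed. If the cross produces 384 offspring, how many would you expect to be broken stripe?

Cross: V/v^f × V/v^f
Allele dominance: V > v^f > v^b > v
Offspring genotypes: 1 V/V, 2 V/v^f, 1 v^f/v^f
Phenotype counts: 3 solid, 1 broken stripe
broken stripe: 1 out of 4 → fraction 1/4
Expected count = 1/4 × 384 = 96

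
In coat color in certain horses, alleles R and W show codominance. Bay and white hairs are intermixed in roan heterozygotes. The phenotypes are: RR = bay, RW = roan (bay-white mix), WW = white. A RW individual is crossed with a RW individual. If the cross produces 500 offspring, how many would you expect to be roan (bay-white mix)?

Punnett square for RW × RW:
Offspring genotypes: 1 RR, 2 RW, 1 WW
Phenotype counts: 1 bay, 2 roan (bay-white mix), 1 white
roan (bay-white mix): 2 out of 4 → fraction 1/2
Expected count = 1/2 × 500 = 250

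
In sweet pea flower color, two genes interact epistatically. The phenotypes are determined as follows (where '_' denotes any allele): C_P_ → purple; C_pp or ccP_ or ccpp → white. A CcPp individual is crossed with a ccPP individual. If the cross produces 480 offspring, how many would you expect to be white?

Cross: CcPp × ccPP — consider each gene separately:
C gene: Cc × cc → 2 Cc, 2 cc → 2 C_ : 2 cc (out of 4)
P gene: Pp × PP → 2 PP, 2 Pp → 4 P_ (out of 4)
Genotype classes (out of 4 × 4 = 16): C_P_ = 2×4 = 8; ccP_ = 2×4 = 8
Apply the phenotype rules: C_P_ (8) → purple; ccP_ (8) → white
Phenotype counts (out of 16): 8 purple, 8 white
white: 8 out of 16 → fraction 1/2
Expected count = 1/2 × 480 = 240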